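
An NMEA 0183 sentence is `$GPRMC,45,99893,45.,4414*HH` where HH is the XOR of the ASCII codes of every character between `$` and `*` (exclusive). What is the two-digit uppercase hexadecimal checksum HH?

XOR the ASCII codes of the payload characters:
  'G' = 0x47 → acc = 0x47
  'P' = 0x50 → acc = 0x17
  'R' = 0x52 → acc = 0x45
  'M' = 0x4D → acc = 0x08
  'C' = 0x43 → acc = 0x4B
  ',' = 0x2C → acc = 0x67
  '4' = 0x34 → acc = 0x53
  '5' = 0x35 → acc = 0x66
  ',' = 0x2C → acc = 0x4A
  '9' = 0x39 → acc = 0x73
  '9' = 0x39 → acc = 0x4A
  '8' = 0x38 → acc = 0x72
  '9' = 0x39 → acc = 0x4B
  '3' = 0x33 → acc = 0x78
  ',' = 0x2C → acc = 0x54
  '4' = 0x34 → acc = 0x60
  '5' = 0x35 → acc = 0x55
  '.' = 0x2E → acc = 0x7B
  ',' = 0x2C → acc = 0x57
  '4' = 0x34 → acc = 0x63
  '4' = 0x34 → acc = 0x57
  '1' = 0x31 → acc = 0x66
  '4' = 0x34 → acc = 0x52
Checksum = 0x52.

52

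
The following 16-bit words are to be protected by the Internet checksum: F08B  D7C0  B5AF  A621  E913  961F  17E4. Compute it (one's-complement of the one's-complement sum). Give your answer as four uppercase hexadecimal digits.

One's-complement addition (fold any carry out of bit 15 back into bit 0):
  0xF08B + 0xD7C0 = 0x1C84B → wrap carry → 0xC84C
  0xC84C + 0xB5AF = 0x17DFB → wrap carry → 0x7DFC
  0x7DFC + 0xA621 = 0x1241D → wrap carry → 0x241E
  0x241E + 0xE913 = 0x10D31 → wrap carry → 0x0D32
  0x0D32 + 0x961F = 0x0A351
  0xA351 + 0x17E4 = 0x0BB35
One's-complement sum = 0xBB35.
Checksum = ~0xBB35 & 0xFFFF = 0x44CA.

44CA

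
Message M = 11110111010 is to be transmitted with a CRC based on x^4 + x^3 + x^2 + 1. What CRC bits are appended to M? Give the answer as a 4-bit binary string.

Append 4 zeros: 111101110100000. Divide by 11101 (XOR where the leading bit is 1):
  pos 0: 11110 XOR 11101 = 00011
  pos 3: 11111 XOR 11101 = 00010
  pos 6: 10010 XOR 11101 = 01111
  pos 7: 11110 XOR 11101 = 00011
  pos 10: 11000 XOR 11101 = 00101
Remainder (last 4 bits) = 0101. This is the CRC / FCS.

0101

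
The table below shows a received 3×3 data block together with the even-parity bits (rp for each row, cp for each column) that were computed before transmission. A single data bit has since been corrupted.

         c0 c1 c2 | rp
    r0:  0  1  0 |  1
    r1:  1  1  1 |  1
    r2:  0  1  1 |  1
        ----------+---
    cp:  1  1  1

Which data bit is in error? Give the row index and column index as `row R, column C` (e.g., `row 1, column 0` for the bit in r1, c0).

row 2, column 2

Recompute each row's even parity and compare to rp:
  r0: data parity 1, sent rp 1 → ok
  r1: data parity 1, sent rp 1 → ok
  r2: data parity 0, sent rp 1 → mismatch
Recompute each column's even parity and compare to cp:
  c0: data parity 1, sent cp 1 → ok
  c1: data parity 1, sent cp 1 → ok
  c2: data parity 0, sent cp 1 → mismatch
Exactly one row (r2) and one column (c2) fail → the flipped bit is at their intersection.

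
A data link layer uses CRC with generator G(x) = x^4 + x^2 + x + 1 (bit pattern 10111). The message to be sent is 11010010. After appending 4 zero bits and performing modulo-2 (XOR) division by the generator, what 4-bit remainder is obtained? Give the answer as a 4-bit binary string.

Append 4 zeros: 110100100000. Divide by 10111 (XOR where the leading bit is 1):
  pos 0: 11010 XOR 10111 = 01101
  pos 1: 11010 XOR 10111 = 01101
  pos 2: 11011 XOR 10111 = 01100
  pos 3: 11000 XOR 10111 = 01111
  pos 4: 11110 XOR 10111 = 01001
  pos 5: 10010 XOR 10111 = 00101
  pos 7: 10100 XOR 10111 = 00011
Remainder (last 4 bits) = 0011. This is the CRC / FCS.

0011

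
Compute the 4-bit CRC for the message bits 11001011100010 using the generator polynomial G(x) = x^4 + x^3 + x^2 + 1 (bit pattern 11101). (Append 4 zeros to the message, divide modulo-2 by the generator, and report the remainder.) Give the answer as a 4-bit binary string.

0100

Append 4 zeros: 110010111000100000. Divide by 11101 (XOR where the leading bit is 1):
  pos 0: 11001 XOR 11101 = 00100
  pos 2: 10001 XOR 11101 = 01100
  pos 3: 11001 XOR 11101 = 00100
  pos 5: 10010 XOR 11101 = 01111
  pos 6: 11110 XOR 11101 = 00011
  pos 9: 11010 XOR 11101 = 00111
  pos 11: 11100 XOR 11101 = 00001
Remainder (last 4 bits) = 0100. This is the CRC / FCS.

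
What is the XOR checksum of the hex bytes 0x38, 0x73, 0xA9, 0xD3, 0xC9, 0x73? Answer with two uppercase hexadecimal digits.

8B

XOR the bytes together:
  start with 0x38
  0x38 ⊕ 0x73 = 0x4B
  0x4B ⊕ 0xA9 = 0xE2
  0xE2 ⊕ 0xD3 = 0x31
  0x31 ⊕ 0xC9 = 0xF8
  0xF8 ⊕ 0x73 = 0x8B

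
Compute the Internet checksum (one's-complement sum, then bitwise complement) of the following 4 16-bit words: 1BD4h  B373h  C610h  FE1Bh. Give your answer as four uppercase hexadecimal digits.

One's-complement addition (fold any carry out of bit 15 back into bit 0):
  0x1BD4 + 0xB373 = 0x0CF47
  0xCF47 + 0xC610 = 0x19557 → wrap carry → 0x9558
  0x9558 + 0xFE1B = 0x19373 → wrap carry → 0x9374
One's-complement sum = 0x9374.
Checksum = ~0x9374 & 0xFFFF = 0x6C8B.

6C8B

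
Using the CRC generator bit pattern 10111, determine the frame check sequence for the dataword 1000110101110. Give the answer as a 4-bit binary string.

1101

Append 4 zeros: 10001101011100000. Divide by 10111 (XOR where the leading bit is 1):
  pos 0: 10001 XOR 10111 = 00110
  pos 2: 11010 XOR 10111 = 01101
  pos 3: 11011 XOR 10111 = 01100
  pos 4: 11000 XOR 10111 = 01111
  pos 5: 11111 XOR 10111 = 01000
  pos 6: 10001 XOR 10111 = 00110
  pos 8: 11010 XOR 10111 = 01101
  pos 9: 11010 XOR 10111 = 01101
  pos 10: 11010 XOR 10111 = 01101
  pos 11: 11010 XOR 10111 = 01101
  pos 12: 11010 XOR 10111 = 01101
Remainder (last 4 bits) = 1101. This is the CRC / FCS.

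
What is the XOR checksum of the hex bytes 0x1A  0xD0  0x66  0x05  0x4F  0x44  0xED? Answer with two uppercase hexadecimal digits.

XOR the bytes together:
  start with 0x1A
  0x1A ⊕ 0xD0 = 0xCA
  0xCA ⊕ 0x66 = 0xAC
  0xAC ⊕ 0x05 = 0xA9
  0xA9 ⊕ 0x4F = 0xE6
  0xE6 ⊕ 0x44 = 0xA2
  0xA2 ⊕ 0xED = 0x4F

4F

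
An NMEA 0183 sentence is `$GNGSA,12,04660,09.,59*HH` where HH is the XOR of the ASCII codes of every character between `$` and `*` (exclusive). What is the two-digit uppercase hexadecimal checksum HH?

40

XOR the ASCII codes of the payload characters:
  'G' = 0x47 → acc = 0x47
  'N' = 0x4E → acc = 0x09
  'G' = 0x47 → acc = 0x4E
  'S' = 0x53 → acc = 0x1D
  'A' = 0x41 → acc = 0x5C
  ',' = 0x2C → acc = 0x70
  '1' = 0x31 → acc = 0x41
  '2' = 0x32 → acc = 0x73
  ',' = 0x2C → acc = 0x5F
  '0' = 0x30 → acc = 0x6F
  '4' = 0x34 → acc = 0x5B
  '6' = 0x36 → acc = 0x6D
  '6' = 0x36 → acc = 0x5B
  '0' = 0x30 → acc = 0x6B
  ',' = 0x2C → acc = 0x47
  '0' = 0x30 → acc = 0x77
  '9' = 0x39 → acc = 0x4E
  '.' = 0x2E → acc = 0x60
  ',' = 0x2C → acc = 0x4C
  '5' = 0x35 → acc = 0x79
  '9' = 0x39 → acc = 0x40
Checksum = 0x40.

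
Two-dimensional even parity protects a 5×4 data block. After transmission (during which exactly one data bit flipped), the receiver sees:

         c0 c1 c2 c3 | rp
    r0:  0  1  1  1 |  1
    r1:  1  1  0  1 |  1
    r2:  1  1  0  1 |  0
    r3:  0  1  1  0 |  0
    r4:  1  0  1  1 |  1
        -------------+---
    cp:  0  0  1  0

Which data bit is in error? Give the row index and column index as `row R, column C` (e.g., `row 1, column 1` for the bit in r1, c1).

Recompute each row's even parity and compare to rp:
  r0: data parity 1, sent rp 1 → ok
  r1: data parity 1, sent rp 1 → ok
  r2: data parity 1, sent rp 0 → mismatch
  r3: data parity 0, sent rp 0 → ok
  r4: data parity 1, sent rp 1 → ok
Recompute each column's even parity and compare to cp:
  c0: data parity 1, sent cp 0 → mismatch
  c1: data parity 0, sent cp 0 → ok
  c2: data parity 1, sent cp 1 → ok
  c3: data parity 0, sent cp 0 → ok
Exactly one row (r2) and one column (c0) fail → the flipped bit is at their intersection.

row 2, column 0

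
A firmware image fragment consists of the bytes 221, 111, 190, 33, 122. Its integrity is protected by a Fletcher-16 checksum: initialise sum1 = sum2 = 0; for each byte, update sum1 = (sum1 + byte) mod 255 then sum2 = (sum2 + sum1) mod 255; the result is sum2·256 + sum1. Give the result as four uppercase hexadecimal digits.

Running sums (mod 255):
  after byte 0 (221): sum1=221, sum2=221
  after byte 1 (111): sum1=77, sum2=43
  after byte 2 (190): sum1=12, sum2=55
  after byte 3 (33): sum1=45, sum2=100
  after byte 4 (122): sum1=167, sum2=12
Checksum = sum2·256 + sum1 = 12·256 + 167 = 3239 = 0x0CA7.

0CA7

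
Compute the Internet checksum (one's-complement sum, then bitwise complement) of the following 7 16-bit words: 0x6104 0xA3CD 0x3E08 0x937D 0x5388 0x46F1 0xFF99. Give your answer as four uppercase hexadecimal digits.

One's-complement addition (fold any carry out of bit 15 back into bit 0):
  0x6104 + 0xA3CD = 0x104D1 → wrap carry → 0x04D2
  0x04D2 + 0x3E08 = 0x042DA
  0x42DA + 0x937D = 0x0D657
  0xD657 + 0x5388 = 0x129DF → wrap carry → 0x29E0
  0x29E0 + 0x46F1 = 0x070D1
  0x70D1 + 0xFF99 = 0x1706A → wrap carry → 0x706B
One's-complement sum = 0x706B.
Checksum = ~0x706B & 0xFFFF = 0x8F94.

8F94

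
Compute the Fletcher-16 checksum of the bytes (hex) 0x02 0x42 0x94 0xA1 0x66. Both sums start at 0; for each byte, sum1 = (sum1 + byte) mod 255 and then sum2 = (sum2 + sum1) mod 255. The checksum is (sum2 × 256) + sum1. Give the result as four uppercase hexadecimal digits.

7AE0

Running sums (mod 255):
  after byte 0 (0x02): sum1=2, sum2=2
  after byte 1 (0x42): sum1=68, sum2=70
  after byte 2 (0x94): sum1=216, sum2=31
  after byte 3 (0xA1): sum1=122, sum2=153
  after byte 4 (0x66): sum1=224, sum2=122
Checksum = sum2·256 + sum1 = 122·256 + 224 = 31456 = 0x7AE0.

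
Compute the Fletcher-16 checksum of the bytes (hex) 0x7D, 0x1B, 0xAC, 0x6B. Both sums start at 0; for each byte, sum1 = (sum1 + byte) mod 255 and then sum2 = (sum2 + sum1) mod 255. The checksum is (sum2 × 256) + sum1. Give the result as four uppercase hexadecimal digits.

Running sums (mod 255):
  after byte 0 (0x7D): sum1=125, sum2=125
  after byte 1 (0x1B): sum1=152, sum2=22
  after byte 2 (0xAC): sum1=69, sum2=91
  after byte 3 (0x6B): sum1=176, sum2=12
Checksum = sum2·256 + sum1 = 12·256 + 176 = 3248 = 0x0CB0.

0CB0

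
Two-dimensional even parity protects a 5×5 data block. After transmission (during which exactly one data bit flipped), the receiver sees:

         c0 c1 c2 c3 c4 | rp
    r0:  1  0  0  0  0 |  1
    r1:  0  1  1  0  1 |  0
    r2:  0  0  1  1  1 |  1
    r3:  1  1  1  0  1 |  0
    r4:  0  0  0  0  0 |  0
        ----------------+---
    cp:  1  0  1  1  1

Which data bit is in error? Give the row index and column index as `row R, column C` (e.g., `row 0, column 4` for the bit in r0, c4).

Recompute each row's even parity and compare to rp:
  r0: data parity 1, sent rp 1 → ok
  r1: data parity 1, sent rp 0 → mismatch
  r2: data parity 1, sent rp 1 → ok
  r3: data parity 0, sent rp 0 → ok
  r4: data parity 0, sent rp 0 → ok
Recompute each column's even parity and compare to cp:
  c0: data parity 0, sent cp 1 → mismatch
  c1: data parity 0, sent cp 0 → ok
  c2: data parity 1, sent cp 1 → ok
  c3: data parity 1, sent cp 1 → ok
  c4: data parity 1, sent cp 1 → ok
Exactly one row (r1) and one column (c0) fail → the flipped bit is at their intersection.

row 1, column 0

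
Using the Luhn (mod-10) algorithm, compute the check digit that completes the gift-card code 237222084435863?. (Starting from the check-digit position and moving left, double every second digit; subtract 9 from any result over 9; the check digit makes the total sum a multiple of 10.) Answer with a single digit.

Partial digits right→left: 3 6 8 5 3 4 4 8 0 2 2 2 7 3 2
Double every second digit counting from the check-digit position (so the 1st, 3rd, 5th, ... of the partial from the right).
  doubled (with −9 where >9): 6 7 6 8 0 4 5 4 → sum 40
  kept as-is: 6 5 4 8 2 2 3 → sum 30
Total = 40 + 30 = 70.
Check digit = (10 − (70 mod 10)) mod 10 = 0.

0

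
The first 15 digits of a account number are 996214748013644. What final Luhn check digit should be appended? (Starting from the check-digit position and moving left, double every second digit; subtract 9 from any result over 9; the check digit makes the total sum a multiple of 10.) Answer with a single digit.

5

Partial digits right→left: 4 4 6 3 1 0 8 4 7 4 1 2 6 9 9
Double every second digit counting from the check-digit position (so the 1st, 3rd, 5th, ... of the partial from the right).
  doubled (with −9 where >9): 8 3 2 7 5 2 3 9 → sum 39
  kept as-is: 4 3 0 4 4 2 9 → sum 26
Total = 39 + 26 = 65.
Check digit = (10 − (65 mod 10)) mod 10 = 5.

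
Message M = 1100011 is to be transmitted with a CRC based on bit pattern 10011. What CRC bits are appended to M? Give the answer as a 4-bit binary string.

1000

Append 4 zeros: 11000110000. Divide by 10011 (XOR where the leading bit is 1):
  pos 0: 11000 XOR 10011 = 01011
  pos 1: 10111 XOR 10011 = 00100
  pos 3: 10010 XOR 10011 = 00001
Remainder (last 4 bits) = 1000. This is the CRC / FCS.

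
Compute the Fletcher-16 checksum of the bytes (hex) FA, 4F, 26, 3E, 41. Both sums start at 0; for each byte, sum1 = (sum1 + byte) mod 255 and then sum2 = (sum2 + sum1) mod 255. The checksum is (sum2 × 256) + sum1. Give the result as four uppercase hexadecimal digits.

54EF

Running sums (mod 255):
  after byte 0 (FA): sum1=250, sum2=250
  after byte 1 (4F): sum1=74, sum2=69
  after byte 2 (26): sum1=112, sum2=181
  after byte 3 (3E): sum1=174, sum2=100
  after byte 4 (41): sum1=239, sum2=84
Checksum = sum2·256 + sum1 = 84·256 + 239 = 21743 = 0x54EF.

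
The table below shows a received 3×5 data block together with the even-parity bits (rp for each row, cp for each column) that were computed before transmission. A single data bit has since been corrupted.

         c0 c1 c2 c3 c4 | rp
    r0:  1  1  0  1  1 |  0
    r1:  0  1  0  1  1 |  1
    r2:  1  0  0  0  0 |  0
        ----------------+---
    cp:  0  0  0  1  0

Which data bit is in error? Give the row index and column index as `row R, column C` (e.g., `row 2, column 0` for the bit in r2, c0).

Recompute each row's even parity and compare to rp:
  r0: data parity 0, sent rp 0 → ok
  r1: data parity 1, sent rp 1 → ok
  r2: data parity 1, sent rp 0 → mismatch
Recompute each column's even parity and compare to cp:
  c0: data parity 0, sent cp 0 → ok
  c1: data parity 0, sent cp 0 → ok
  c2: data parity 0, sent cp 0 → ok
  c3: data parity 0, sent cp 1 → mismatch
  c4: data parity 0, sent cp 0 → ok
Exactly one row (r2) and one column (c3) fail → the flipped bit is at their intersection.

row 2, column 3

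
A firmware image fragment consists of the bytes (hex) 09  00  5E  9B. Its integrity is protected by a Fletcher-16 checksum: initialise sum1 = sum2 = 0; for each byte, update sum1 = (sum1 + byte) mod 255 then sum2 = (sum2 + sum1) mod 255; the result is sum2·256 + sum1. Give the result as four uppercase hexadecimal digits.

7C03

Running sums (mod 255):
  after byte 0 (09): sum1=9, sum2=9
  after byte 1 (00): sum1=9, sum2=18
  after byte 2 (5E): sum1=103, sum2=121
  after byte 3 (9B): sum1=3, sum2=124
Checksum = sum2·256 + sum1 = 124·256 + 3 = 31747 = 0x7C03.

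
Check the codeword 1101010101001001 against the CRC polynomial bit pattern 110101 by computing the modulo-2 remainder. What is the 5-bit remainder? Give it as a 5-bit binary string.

00000

Modulo-2 division of 1101010101001001 by 110101:
  pos 0: 110101 XOR 110101 = 000000
  pos 7: 101001 XOR 110101 = 011100
  pos 8: 111000 XOR 110101 = 001101
  pos 10: 110101 XOR 110101 = 000000
Remainder = 00000 (zero — the frame passes the CRC check).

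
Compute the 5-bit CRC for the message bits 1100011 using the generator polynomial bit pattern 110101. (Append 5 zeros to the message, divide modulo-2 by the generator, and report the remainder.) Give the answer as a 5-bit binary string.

00011

Append 5 zeros: 110001100000. Divide by 110101 (XOR where the leading bit is 1):
  pos 0: 110001 XOR 110101 = 000100
  pos 3: 100100 XOR 110101 = 010001
  pos 4: 100010 XOR 110101 = 010111
  pos 5: 101110 XOR 110101 = 011011
  pos 6: 110110 XOR 110101 = 000011
Remainder (last 5 bits) = 00011. This is the CRC / FCS.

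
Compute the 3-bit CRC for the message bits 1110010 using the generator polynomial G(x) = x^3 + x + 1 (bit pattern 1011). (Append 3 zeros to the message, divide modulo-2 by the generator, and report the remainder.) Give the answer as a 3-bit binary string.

001

Append 3 zeros: 1110010000. Divide by 1011 (XOR where the leading bit is 1):
  pos 0: 1110 XOR 1011 = 0101
  pos 1: 1010 XOR 1011 = 0001
  pos 4: 1100 XOR 1011 = 0111
  pos 5: 1110 XOR 1011 = 0101
  pos 6: 1010 XOR 1011 = 0001
Remainder (last 3 bits) = 001. This is the CRC / FCS.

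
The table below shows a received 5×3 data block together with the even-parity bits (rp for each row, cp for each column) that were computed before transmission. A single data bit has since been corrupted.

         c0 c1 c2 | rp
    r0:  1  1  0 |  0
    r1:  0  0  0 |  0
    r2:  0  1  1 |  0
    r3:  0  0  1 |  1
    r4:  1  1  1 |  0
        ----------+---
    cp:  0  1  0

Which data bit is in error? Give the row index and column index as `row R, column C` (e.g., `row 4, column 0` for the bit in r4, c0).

Recompute each row's even parity and compare to rp:
  r0: data parity 0, sent rp 0 → ok
  r1: data parity 0, sent rp 0 → ok
  r2: data parity 0, sent rp 0 → ok
  r3: data parity 1, sent rp 1 → ok
  r4: data parity 1, sent rp 0 → mismatch
Recompute each column's even parity and compare to cp:
  c0: data parity 0, sent cp 0 → ok
  c1: data parity 1, sent cp 1 → ok
  c2: data parity 1, sent cp 0 → mismatch
Exactly one row (r4) and one column (c2) fail → the flipped bit is at their intersection.

row 4, column 2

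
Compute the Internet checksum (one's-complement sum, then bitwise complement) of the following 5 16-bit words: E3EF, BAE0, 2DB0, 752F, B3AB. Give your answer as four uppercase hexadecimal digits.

One's-complement addition (fold any carry out of bit 15 back into bit 0):
  0xE3EF + 0xBAE0 = 0x19ECF → wrap carry → 0x9ED0
  0x9ED0 + 0x2DB0 = 0x0CC80
  0xCC80 + 0x752F = 0x141AF → wrap carry → 0x41B0
  0x41B0 + 0xB3AB = 0x0F55B
One's-complement sum = 0xF55B.
Checksum = ~0xF55B & 0xFFFF = 0x0AA4.

0AA4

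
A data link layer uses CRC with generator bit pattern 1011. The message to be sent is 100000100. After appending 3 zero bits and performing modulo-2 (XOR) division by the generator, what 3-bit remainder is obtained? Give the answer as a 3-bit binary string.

Append 3 zeros: 100000100000. Divide by 1011 (XOR where the leading bit is 1):
  pos 0: 1000 XOR 1011 = 0011
  pos 2: 1100 XOR 1011 = 0111
  pos 3: 1111 XOR 1011 = 0100
  pos 4: 1000 XOR 1011 = 0011
  pos 6: 1100 XOR 1011 = 0111
  pos 7: 1110 XOR 1011 = 0101
  pos 8: 1010 XOR 1011 = 0001
Remainder (last 3 bits) = 001. This is the CRC / FCS.

001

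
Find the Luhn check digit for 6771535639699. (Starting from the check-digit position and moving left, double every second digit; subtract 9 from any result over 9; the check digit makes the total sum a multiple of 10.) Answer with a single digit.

7

Partial digits right→left: 9 9 6 9 3 6 5 3 5 1 7 7 6
Double every second digit counting from the check-digit position (so the 1st, 3rd, 5th, ... of the partial from the right).
  doubled (with −9 where >9): 9 3 6 1 1 5 3 → sum 28
  kept as-is: 9 9 6 3 1 7 → sum 35
Total = 28 + 35 = 63.
Check digit = (10 − (63 mod 10)) mod 10 = 7.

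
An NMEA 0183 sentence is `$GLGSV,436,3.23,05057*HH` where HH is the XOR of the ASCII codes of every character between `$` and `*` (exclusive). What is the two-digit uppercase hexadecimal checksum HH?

7F

XOR the ASCII codes of the payload characters:
  'G' = 0x47 → acc = 0x47
  'L' = 0x4C → acc = 0x0B
  'G' = 0x47 → acc = 0x4C
  'S' = 0x53 → acc = 0x1F
  'V' = 0x56 → acc = 0x49
  ',' = 0x2C → acc = 0x65
  '4' = 0x34 → acc = 0x51
  '3' = 0x33 → acc = 0x62
  '6' = 0x36 → acc = 0x54
  ',' = 0x2C → acc = 0x78
  '3' = 0x33 → acc = 0x4B
  '.' = 0x2E → acc = 0x65
  '2' = 0x32 → acc = 0x57
  '3' = 0x33 → acc = 0x64
  ',' = 0x2C → acc = 0x48
  '0' = 0x30 → acc = 0x78
  '5' = 0x35 → acc = 0x4D
  '0' = 0x30 → acc = 0x7D
  '5' = 0x35 → acc = 0x48
  '7' = 0x37 → acc = 0x7F
Checksum = 0x7F.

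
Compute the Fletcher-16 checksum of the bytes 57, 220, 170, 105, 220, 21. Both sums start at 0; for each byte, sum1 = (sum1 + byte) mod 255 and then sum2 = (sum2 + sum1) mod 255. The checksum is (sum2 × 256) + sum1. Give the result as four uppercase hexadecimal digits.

5D1C

Running sums (mod 255):
  after byte 0 (57): sum1=57, sum2=57
  after byte 1 (220): sum1=22, sum2=79
  after byte 2 (170): sum1=192, sum2=16
  after byte 3 (105): sum1=42, sum2=58
  after byte 4 (220): sum1=7, sum2=65
  after byte 5 (21): sum1=28, sum2=93
Checksum = sum2·256 + sum1 = 93·256 + 28 = 23836 = 0x5D1C.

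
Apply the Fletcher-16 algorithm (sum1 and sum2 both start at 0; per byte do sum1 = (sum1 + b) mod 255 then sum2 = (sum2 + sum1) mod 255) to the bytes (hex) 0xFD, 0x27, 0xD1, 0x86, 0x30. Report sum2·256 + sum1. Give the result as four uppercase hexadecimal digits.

Running sums (mod 255):
  after byte 0 (0xFD): sum1=253, sum2=253
  after byte 1 (0x27): sum1=37, sum2=35
  after byte 2 (0xD1): sum1=246, sum2=26
  after byte 3 (0x86): sum1=125, sum2=151
  after byte 4 (0x30): sum1=173, sum2=69
Checksum = sum2·256 + sum1 = 69·256 + 173 = 17837 = 0x45AD.

45AD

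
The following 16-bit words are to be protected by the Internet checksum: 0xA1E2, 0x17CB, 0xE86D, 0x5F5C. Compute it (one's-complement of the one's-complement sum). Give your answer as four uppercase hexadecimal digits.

One's-complement addition (fold any carry out of bit 15 back into bit 0):
  0xA1E2 + 0x17CB = 0x0B9AD
  0xB9AD + 0xE86D = 0x1A21A → wrap carry → 0xA21B
  0xA21B + 0x5F5C = 0x10177 → wrap carry → 0x0178
One's-complement sum = 0x0178.
Checksum = ~0x0178 & 0xFFFF = 0xFE87.

FE87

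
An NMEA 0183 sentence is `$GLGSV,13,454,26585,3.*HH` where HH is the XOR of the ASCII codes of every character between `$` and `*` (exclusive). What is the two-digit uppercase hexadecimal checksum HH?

XOR the ASCII codes of the payload characters:
  'G' = 0x47 → acc = 0x47
  'L' = 0x4C → acc = 0x0B
  'G' = 0x47 → acc = 0x4C
  'S' = 0x53 → acc = 0x1F
  'V' = 0x56 → acc = 0x49
  ',' = 0x2C → acc = 0x65
  '1' = 0x31 → acc = 0x54
  '3' = 0x33 → acc = 0x67
  ',' = 0x2C → acc = 0x4B
  '4' = 0x34 → acc = 0x7F
  '5' = 0x35 → acc = 0x4A
  '4' = 0x34 → acc = 0x7E
  ',' = 0x2C → acc = 0x52
  '2' = 0x32 → acc = 0x60
  '6' = 0x36 → acc = 0x56
  '5' = 0x35 → acc = 0x63
  '8' = 0x38 → acc = 0x5B
  '5' = 0x35 → acc = 0x6E
  ',' = 0x2C → acc = 0x42
  '3' = 0x33 → acc = 0x71
  '.' = 0x2E → acc = 0x5F
Checksum = 0x5F.

5F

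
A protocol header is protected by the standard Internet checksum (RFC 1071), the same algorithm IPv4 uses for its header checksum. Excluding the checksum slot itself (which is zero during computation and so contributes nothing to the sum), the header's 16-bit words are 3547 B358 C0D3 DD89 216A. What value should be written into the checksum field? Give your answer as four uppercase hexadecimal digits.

One's-complement addition (fold any carry out of bit 15 back into bit 0):
  0x3547 + 0xB358 = 0x0E89F
  0xE89F + 0xC0D3 = 0x1A972 → wrap carry → 0xA973
  0xA973 + 0xDD89 = 0x186FC → wrap carry → 0x86FD
  0x86FD + 0x216A = 0x0A867
One's-complement sum = 0xA867.
Checksum = ~0xA867 & 0xFFFF = 0x5798.

5798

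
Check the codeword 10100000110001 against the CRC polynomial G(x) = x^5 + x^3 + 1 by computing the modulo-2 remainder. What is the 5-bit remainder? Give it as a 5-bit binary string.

00010

Modulo-2 division of 10100000110001 by 101001:
  pos 0: 101000 XOR 101001 = 000001
  pos 5: 100110 XOR 101001 = 001111
  pos 7: 111100 XOR 101001 = 010101
  pos 8: 101011 XOR 101001 = 000010
Remainder = 00010 (nonzero — an error is detected).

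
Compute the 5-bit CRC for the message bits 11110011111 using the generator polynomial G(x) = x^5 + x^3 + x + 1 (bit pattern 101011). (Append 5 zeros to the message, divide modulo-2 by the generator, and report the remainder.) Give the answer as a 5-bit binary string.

Append 5 zeros: 1111001111100000. Divide by 101011 (XOR where the leading bit is 1):
  pos 0: 111100 XOR 101011 = 010111
  pos 1: 101111 XOR 101011 = 000100
  pos 4: 100111 XOR 101011 = 001100
  pos 6: 110010 XOR 101011 = 011001
  pos 7: 110010 XOR 101011 = 011001
  pos 8: 110010 XOR 101011 = 011001
  pos 9: 110010 XOR 101011 = 011001
  pos 10: 110010 XOR 101011 = 011001
Remainder (last 5 bits) = 11001. This is the CRC / FCS.

11001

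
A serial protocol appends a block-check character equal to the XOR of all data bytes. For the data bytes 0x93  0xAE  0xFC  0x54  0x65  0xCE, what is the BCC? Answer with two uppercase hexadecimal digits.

3E

XOR the bytes together:
  start with 0x93
  0x93 ⊕ 0xAE = 0x3D
  0x3D ⊕ 0xFC = 0xC1
  0xC1 ⊕ 0x54 = 0x95
  0x95 ⊕ 0x65 = 0xF0
  0xF0 ⊕ 0xCE = 0x3E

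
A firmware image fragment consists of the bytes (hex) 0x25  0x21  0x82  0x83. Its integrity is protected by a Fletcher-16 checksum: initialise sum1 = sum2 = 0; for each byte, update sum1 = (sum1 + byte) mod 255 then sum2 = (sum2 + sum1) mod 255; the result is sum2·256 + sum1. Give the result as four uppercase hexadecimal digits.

Running sums (mod 255):
  after byte 0 (0x25): sum1=37, sum2=37
  after byte 1 (0x21): sum1=70, sum2=107
  after byte 2 (0x82): sum1=200, sum2=52
  after byte 3 (0x83): sum1=76, sum2=128
Checksum = sum2·256 + sum1 = 128·256 + 76 = 32844 = 0x804C.

804C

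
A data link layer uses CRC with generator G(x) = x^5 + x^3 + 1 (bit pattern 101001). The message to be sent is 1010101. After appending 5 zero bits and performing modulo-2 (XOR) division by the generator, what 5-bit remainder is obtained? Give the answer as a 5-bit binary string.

10110

Append 5 zeros: 101010100000. Divide by 101001 (XOR where the leading bit is 1):
  pos 0: 101010 XOR 101001 = 000011
  pos 4: 111000 XOR 101001 = 010001
  pos 5: 100010 XOR 101001 = 001011
Remainder (last 5 bits) = 10110. This is the CRC / FCS.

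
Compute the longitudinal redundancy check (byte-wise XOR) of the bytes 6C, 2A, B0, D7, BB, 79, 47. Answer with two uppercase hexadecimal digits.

XOR the bytes together:
  start with 0x6C
  0x6C ⊕ 0x2A = 0x46
  0x46 ⊕ 0xB0 = 0xF6
  0xF6 ⊕ 0xD7 = 0x21
  0x21 ⊕ 0xBB = 0x9A
  0x9A ⊕ 0x79 = 0xE3
  0xE3 ⊕ 0x47 = 0xA4

A4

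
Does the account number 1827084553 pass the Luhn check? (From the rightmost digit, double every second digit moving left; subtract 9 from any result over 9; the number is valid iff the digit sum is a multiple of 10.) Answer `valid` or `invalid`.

From the right, keep odd positions and double even positions (subtract 9 from any doubled value over 9):
  doubled (positions 2,4,...): 1 8 0 4 2 → sum 15
  kept (positions 1,3,...): 3 5 8 7 8 → sum 31
Total = 46.
46 mod 10 = 6, so the number is invalid.

invalid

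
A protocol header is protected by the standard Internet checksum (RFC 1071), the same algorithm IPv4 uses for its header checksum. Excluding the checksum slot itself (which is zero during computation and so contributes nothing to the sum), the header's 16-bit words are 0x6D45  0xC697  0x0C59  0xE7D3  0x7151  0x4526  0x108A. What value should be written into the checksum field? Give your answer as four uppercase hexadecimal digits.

One's-complement addition (fold any carry out of bit 15 back into bit 0):
  0x6D45 + 0xC697 = 0x133DC → wrap carry → 0x33DD
  0x33DD + 0x0C59 = 0x04036
  0x4036 + 0xE7D3 = 0x12809 → wrap carry → 0x280A
  0x280A + 0x7151 = 0x0995B
  0x995B + 0x4526 = 0x0DE81
  0xDE81 + 0x108A = 0x0EF0B
One's-complement sum = 0xEF0B.
Checksum = ~0xEF0B & 0xFFFF = 0x10F4.

10F4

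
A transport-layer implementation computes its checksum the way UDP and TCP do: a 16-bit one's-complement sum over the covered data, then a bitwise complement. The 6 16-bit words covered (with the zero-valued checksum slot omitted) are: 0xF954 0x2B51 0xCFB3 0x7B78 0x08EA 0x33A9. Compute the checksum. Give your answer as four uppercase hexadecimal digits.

539A

One's-complement addition (fold any carry out of bit 15 back into bit 0):
  0xF954 + 0x2B51 = 0x124A5 → wrap carry → 0x24A6
  0x24A6 + 0xCFB3 = 0x0F459
  0xF459 + 0x7B78 = 0x16FD1 → wrap carry → 0x6FD2
  0x6FD2 + 0x08EA = 0x078BC
  0x78BC + 0x33A9 = 0x0AC65
One's-complement sum = 0xAC65.
Checksum = ~0xAC65 & 0xFFFF = 0x539A.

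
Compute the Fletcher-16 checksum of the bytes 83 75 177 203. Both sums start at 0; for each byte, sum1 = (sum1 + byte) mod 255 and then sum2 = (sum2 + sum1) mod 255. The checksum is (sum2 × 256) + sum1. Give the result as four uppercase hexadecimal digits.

Running sums (mod 255):
  after byte 0 (83): sum1=83, sum2=83
  after byte 1 (75): sum1=158, sum2=241
  after byte 2 (177): sum1=80, sum2=66
  after byte 3 (203): sum1=28, sum2=94
Checksum = sum2·256 + sum1 = 94·256 + 28 = 24092 = 0x5E1C.

5E1C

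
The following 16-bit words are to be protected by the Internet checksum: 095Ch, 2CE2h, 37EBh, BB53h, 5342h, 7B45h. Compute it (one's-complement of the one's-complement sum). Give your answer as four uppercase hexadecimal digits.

One's-complement addition (fold any carry out of bit 15 back into bit 0):
  0x095C + 0x2CE2 = 0x0363E
  0x363E + 0x37EB = 0x06E29
  0x6E29 + 0xBB53 = 0x1297C → wrap carry → 0x297D
  0x297D + 0x5342 = 0x07CBF
  0x7CBF + 0x7B45 = 0x0F804
One's-complement sum = 0xF804.
Checksum = ~0xF804 & 0xFFFF = 0x07FB.

07FB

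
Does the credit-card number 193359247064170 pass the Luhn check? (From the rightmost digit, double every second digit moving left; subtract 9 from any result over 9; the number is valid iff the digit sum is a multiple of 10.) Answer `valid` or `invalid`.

From the right, keep odd positions and double even positions (subtract 9 from any doubled value over 9):
  doubled (positions 2,4,...): 5 8 0 8 9 6 9 → sum 45
  kept (positions 1,3,...): 0 1 6 7 2 5 3 1 → sum 25
Total = 70.
70 mod 10 = 0, so the number is valid.

valid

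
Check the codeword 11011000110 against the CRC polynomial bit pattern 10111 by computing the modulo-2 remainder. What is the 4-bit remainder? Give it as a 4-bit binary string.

Modulo-2 division of 11011000110 by 10111:
  pos 0: 11011 XOR 10111 = 01100
  pos 1: 11000 XOR 10111 = 01111
  pos 2: 11110 XOR 10111 = 01001
  pos 3: 10010 XOR 10111 = 00101
  pos 5: 10111 XOR 10111 = 00000
Remainder = 0000 (zero — the frame passes the CRC check).

0000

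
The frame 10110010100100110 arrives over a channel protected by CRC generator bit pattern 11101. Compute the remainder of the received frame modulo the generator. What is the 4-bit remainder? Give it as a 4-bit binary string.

Modulo-2 division of 10110010100100110 by 11101:
  pos 0: 10110 XOR 11101 = 01011
  pos 1: 10110 XOR 11101 = 01011
  pos 2: 10111 XOR 11101 = 01010
  pos 3: 10100 XOR 11101 = 01001
  pos 4: 10011 XOR 11101 = 01110
  pos 5: 11100 XOR 11101 = 00001
  pos 9: 10100 XOR 11101 = 01001
  pos 10: 10011 XOR 11101 = 01110
  pos 11: 11101 XOR 11101 = 00000
Remainder = 0000 (zero — the frame passes the CRC check).

0000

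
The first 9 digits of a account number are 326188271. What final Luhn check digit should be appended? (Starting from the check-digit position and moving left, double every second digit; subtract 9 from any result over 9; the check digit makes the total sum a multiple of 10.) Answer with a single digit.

Partial digits right→left: 1 7 2 8 8 1 6 2 3
Double every second digit counting from the check-digit position (so the 1st, 3rd, 5th, ... of the partial from the right).
  doubled (with −9 where >9): 2 4 7 3 6 → sum 22
  kept as-is: 7 8 1 2 → sum 18
Total = 22 + 18 = 40.
Check digit = (10 − (40 mod 10)) mod 10 = 0.

0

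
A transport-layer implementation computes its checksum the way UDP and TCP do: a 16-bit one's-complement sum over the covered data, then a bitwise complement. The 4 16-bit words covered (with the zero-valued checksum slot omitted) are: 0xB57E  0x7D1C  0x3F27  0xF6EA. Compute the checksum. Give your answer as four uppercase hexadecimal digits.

One's-complement addition (fold any carry out of bit 15 back into bit 0):
  0xB57E + 0x7D1C = 0x1329A → wrap carry → 0x329B
  0x329B + 0x3F27 = 0x071C2
  0x71C2 + 0xF6EA = 0x168AC → wrap carry → 0x68AD
One's-complement sum = 0x68AD.
Checksum = ~0x68AD & 0xFFFF = 0x9752.

9752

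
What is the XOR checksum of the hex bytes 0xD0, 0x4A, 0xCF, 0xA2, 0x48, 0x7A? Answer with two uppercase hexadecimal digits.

XOR the bytes together:
  start with 0xD0
  0xD0 ⊕ 0x4A = 0x9A
  0x9A ⊕ 0xCF = 0x55
  0x55 ⊕ 0xA2 = 0xF7
  0xF7 ⊕ 0x48 = 0xBF
  0xBF ⊕ 0x7A = 0xC5

C5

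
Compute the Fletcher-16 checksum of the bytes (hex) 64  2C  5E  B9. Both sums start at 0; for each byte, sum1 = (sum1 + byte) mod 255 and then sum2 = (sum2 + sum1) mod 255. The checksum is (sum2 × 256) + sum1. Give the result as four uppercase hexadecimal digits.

Running sums (mod 255):
  after byte 0 (64): sum1=100, sum2=100
  after byte 1 (2C): sum1=144, sum2=244
  after byte 2 (5E): sum1=238, sum2=227
  after byte 3 (B9): sum1=168, sum2=140
Checksum = sum2·256 + sum1 = 140·256 + 168 = 36008 = 0x8CA8.

8CA8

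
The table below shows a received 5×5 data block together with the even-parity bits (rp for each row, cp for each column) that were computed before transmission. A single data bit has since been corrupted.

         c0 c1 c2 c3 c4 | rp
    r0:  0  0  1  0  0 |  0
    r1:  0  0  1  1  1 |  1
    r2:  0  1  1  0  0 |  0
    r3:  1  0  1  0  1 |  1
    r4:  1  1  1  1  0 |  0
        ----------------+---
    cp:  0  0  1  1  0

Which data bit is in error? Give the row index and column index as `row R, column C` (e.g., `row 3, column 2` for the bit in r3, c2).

Recompute each row's even parity and compare to rp:
  r0: data parity 1, sent rp 0 → mismatch
  r1: data parity 1, sent rp 1 → ok
  r2: data parity 0, sent rp 0 → ok
  r3: data parity 1, sent rp 1 → ok
  r4: data parity 0, sent rp 0 → ok
Recompute each column's even parity and compare to cp:
  c0: data parity 0, sent cp 0 → ok
  c1: data parity 0, sent cp 0 → ok
  c2: data parity 1, sent cp 1 → ok
  c3: data parity 0, sent cp 1 → mismatch
  c4: data parity 0, sent cp 0 → ok
Exactly one row (r0) and one column (c3) fail → the flipped bit is at their intersection.

row 0, column 3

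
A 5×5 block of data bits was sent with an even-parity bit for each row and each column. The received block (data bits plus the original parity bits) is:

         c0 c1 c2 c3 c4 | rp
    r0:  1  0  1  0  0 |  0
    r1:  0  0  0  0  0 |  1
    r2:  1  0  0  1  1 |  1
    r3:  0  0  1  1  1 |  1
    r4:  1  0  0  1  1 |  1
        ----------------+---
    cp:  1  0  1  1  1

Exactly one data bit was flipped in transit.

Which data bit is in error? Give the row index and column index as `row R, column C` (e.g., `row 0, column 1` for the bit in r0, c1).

Recompute each row's even parity and compare to rp:
  r0: data parity 0, sent rp 0 → ok
  r1: data parity 0, sent rp 1 → mismatch
  r2: data parity 1, sent rp 1 → ok
  r3: data parity 1, sent rp 1 → ok
  r4: data parity 1, sent rp 1 → ok
Recompute each column's even parity and compare to cp:
  c0: data parity 1, sent cp 1 → ok
  c1: data parity 0, sent cp 0 → ok
  c2: data parity 0, sent cp 1 → mismatch
  c3: data parity 1, sent cp 1 → ok
  c4: data parity 1, sent cp 1 → ok
Exactly one row (r1) and one column (c2) fail → the flipped bit is at their intersection.

row 1, column 2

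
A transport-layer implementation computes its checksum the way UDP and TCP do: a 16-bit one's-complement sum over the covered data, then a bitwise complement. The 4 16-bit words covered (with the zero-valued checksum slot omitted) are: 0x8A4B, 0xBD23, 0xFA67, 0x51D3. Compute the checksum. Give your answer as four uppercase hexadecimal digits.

6C55

One's-complement addition (fold any carry out of bit 15 back into bit 0):
  0x8A4B + 0xBD23 = 0x1476E → wrap carry → 0x476F
  0x476F + 0xFA67 = 0x141D6 → wrap carry → 0x41D7
  0x41D7 + 0x51D3 = 0x093AA
One's-complement sum = 0x93AA.
Checksum = ~0x93AA & 0xFFFF = 0x6C55.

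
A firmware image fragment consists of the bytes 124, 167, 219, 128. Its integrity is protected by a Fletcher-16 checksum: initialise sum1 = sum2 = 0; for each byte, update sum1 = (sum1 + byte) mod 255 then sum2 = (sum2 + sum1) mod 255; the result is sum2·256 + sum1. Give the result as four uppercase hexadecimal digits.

Running sums (mod 255):
  after byte 0 (124): sum1=124, sum2=124
  after byte 1 (167): sum1=36, sum2=160
  after byte 2 (219): sum1=0, sum2=160
  after byte 3 (128): sum1=128, sum2=33
Checksum = sum2·256 + sum1 = 33·256 + 128 = 8576 = 0x2180.

2180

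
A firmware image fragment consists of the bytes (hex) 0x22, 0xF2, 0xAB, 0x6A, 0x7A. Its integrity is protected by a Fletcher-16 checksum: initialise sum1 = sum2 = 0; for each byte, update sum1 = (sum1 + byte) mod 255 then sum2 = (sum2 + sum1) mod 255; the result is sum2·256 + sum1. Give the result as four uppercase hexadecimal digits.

C8A5

Running sums (mod 255):
  after byte 0 (0x22): sum1=34, sum2=34
  after byte 1 (0xF2): sum1=21, sum2=55
  after byte 2 (0xAB): sum1=192, sum2=247
  after byte 3 (0x6A): sum1=43, sum2=35
  after byte 4 (0x7A): sum1=165, sum2=200
Checksum = sum2·256 + sum1 = 200·256 + 165 = 51365 = 0xC8A5.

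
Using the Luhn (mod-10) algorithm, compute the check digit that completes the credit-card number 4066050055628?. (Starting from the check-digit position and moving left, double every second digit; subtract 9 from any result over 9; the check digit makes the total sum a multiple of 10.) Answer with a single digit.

0

Partial digits right→left: 8 2 6 5 5 0 0 5 0 6 6 0 4
Double every second digit counting from the check-digit position (so the 1st, 3rd, 5th, ... of the partial from the right).
  doubled (with −9 where >9): 7 3 1 0 0 3 8 → sum 22
  kept as-is: 2 5 0 5 6 0 → sum 18
Total = 22 + 18 = 40.
Check digit = (10 − (40 mod 10)) mod 10 = 0.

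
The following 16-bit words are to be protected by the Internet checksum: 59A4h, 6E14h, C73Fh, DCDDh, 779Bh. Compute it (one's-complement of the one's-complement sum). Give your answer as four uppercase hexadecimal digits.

1C8E

One's-complement addition (fold any carry out of bit 15 back into bit 0):
  0x59A4 + 0x6E14 = 0x0C7B8
  0xC7B8 + 0xC73F = 0x18EF7 → wrap carry → 0x8EF8
  0x8EF8 + 0xDCDD = 0x16BD5 → wrap carry → 0x6BD6
  0x6BD6 + 0x779B = 0x0E371
One's-complement sum = 0xE371.
Checksum = ~0xE371 & 0xFFFF = 0x1C8E.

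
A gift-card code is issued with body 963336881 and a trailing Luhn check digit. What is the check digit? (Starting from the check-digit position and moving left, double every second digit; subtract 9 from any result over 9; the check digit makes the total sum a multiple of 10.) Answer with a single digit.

7

Partial digits right→left: 1 8 8 6 3 3 3 6 9
Double every second digit counting from the check-digit position (so the 1st, 3rd, 5th, ... of the partial from the right).
  doubled (with −9 where >9): 2 7 6 6 9 → sum 30
  kept as-is: 8 6 3 6 → sum 23
Total = 30 + 23 = 53.
Check digit = (10 − (53 mod 10)) mod 10 = 7.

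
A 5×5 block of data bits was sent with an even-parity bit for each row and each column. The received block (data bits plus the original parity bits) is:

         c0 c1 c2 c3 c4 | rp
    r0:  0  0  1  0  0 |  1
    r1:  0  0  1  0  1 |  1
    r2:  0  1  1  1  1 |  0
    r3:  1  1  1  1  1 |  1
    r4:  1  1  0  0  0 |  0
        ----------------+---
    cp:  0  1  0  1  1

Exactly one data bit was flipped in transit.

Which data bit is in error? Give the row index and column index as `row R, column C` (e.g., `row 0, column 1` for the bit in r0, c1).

row 1, column 3

Recompute each row's even parity and compare to rp:
  r0: data parity 1, sent rp 1 → ok
  r1: data parity 0, sent rp 1 → mismatch
  r2: data parity 0, sent rp 0 → ok
  r3: data parity 1, sent rp 1 → ok
  r4: data parity 0, sent rp 0 → ok
Recompute each column's even parity and compare to cp:
  c0: data parity 0, sent cp 0 → ok
  c1: data parity 1, sent cp 1 → ok
  c2: data parity 0, sent cp 0 → ok
  c3: data parity 0, sent cp 1 → mismatch
  c4: data parity 1, sent cp 1 → ok
Exactly one row (r1) and one column (c3) fail → the flipped bit is at their intersection.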